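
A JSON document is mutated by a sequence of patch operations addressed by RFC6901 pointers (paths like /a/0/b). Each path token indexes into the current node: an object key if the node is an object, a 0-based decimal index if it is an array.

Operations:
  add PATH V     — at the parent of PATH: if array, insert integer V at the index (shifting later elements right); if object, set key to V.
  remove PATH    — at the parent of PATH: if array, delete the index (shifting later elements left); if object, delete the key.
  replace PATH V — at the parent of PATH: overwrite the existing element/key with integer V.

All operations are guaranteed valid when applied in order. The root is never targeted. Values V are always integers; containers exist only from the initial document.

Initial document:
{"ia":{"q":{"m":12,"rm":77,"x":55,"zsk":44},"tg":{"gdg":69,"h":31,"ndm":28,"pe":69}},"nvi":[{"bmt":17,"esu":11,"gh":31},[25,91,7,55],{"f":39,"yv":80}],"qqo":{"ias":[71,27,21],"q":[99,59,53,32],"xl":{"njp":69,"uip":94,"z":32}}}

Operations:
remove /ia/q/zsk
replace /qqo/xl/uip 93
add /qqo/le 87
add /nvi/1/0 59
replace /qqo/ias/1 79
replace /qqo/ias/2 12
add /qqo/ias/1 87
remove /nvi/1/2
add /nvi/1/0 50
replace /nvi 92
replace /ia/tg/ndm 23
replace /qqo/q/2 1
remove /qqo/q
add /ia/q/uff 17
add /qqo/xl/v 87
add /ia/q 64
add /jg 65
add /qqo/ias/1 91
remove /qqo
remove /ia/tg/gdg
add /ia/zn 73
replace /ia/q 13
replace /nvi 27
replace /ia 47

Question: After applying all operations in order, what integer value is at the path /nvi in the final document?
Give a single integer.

Answer: 27

Derivation:
After op 1 (remove /ia/q/zsk): {"ia":{"q":{"m":12,"rm":77,"x":55},"tg":{"gdg":69,"h":31,"ndm":28,"pe":69}},"nvi":[{"bmt":17,"esu":11,"gh":31},[25,91,7,55],{"f":39,"yv":80}],"qqo":{"ias":[71,27,21],"q":[99,59,53,32],"xl":{"njp":69,"uip":94,"z":32}}}
After op 2 (replace /qqo/xl/uip 93): {"ia":{"q":{"m":12,"rm":77,"x":55},"tg":{"gdg":69,"h":31,"ndm":28,"pe":69}},"nvi":[{"bmt":17,"esu":11,"gh":31},[25,91,7,55],{"f":39,"yv":80}],"qqo":{"ias":[71,27,21],"q":[99,59,53,32],"xl":{"njp":69,"uip":93,"z":32}}}
After op 3 (add /qqo/le 87): {"ia":{"q":{"m":12,"rm":77,"x":55},"tg":{"gdg":69,"h":31,"ndm":28,"pe":69}},"nvi":[{"bmt":17,"esu":11,"gh":31},[25,91,7,55],{"f":39,"yv":80}],"qqo":{"ias":[71,27,21],"le":87,"q":[99,59,53,32],"xl":{"njp":69,"uip":93,"z":32}}}
After op 4 (add /nvi/1/0 59): {"ia":{"q":{"m":12,"rm":77,"x":55},"tg":{"gdg":69,"h":31,"ndm":28,"pe":69}},"nvi":[{"bmt":17,"esu":11,"gh":31},[59,25,91,7,55],{"f":39,"yv":80}],"qqo":{"ias":[71,27,21],"le":87,"q":[99,59,53,32],"xl":{"njp":69,"uip":93,"z":32}}}
After op 5 (replace /qqo/ias/1 79): {"ia":{"q":{"m":12,"rm":77,"x":55},"tg":{"gdg":69,"h":31,"ndm":28,"pe":69}},"nvi":[{"bmt":17,"esu":11,"gh":31},[59,25,91,7,55],{"f":39,"yv":80}],"qqo":{"ias":[71,79,21],"le":87,"q":[99,59,53,32],"xl":{"njp":69,"uip":93,"z":32}}}
After op 6 (replace /qqo/ias/2 12): {"ia":{"q":{"m":12,"rm":77,"x":55},"tg":{"gdg":69,"h":31,"ndm":28,"pe":69}},"nvi":[{"bmt":17,"esu":11,"gh":31},[59,25,91,7,55],{"f":39,"yv":80}],"qqo":{"ias":[71,79,12],"le":87,"q":[99,59,53,32],"xl":{"njp":69,"uip":93,"z":32}}}
After op 7 (add /qqo/ias/1 87): {"ia":{"q":{"m":12,"rm":77,"x":55},"tg":{"gdg":69,"h":31,"ndm":28,"pe":69}},"nvi":[{"bmt":17,"esu":11,"gh":31},[59,25,91,7,55],{"f":39,"yv":80}],"qqo":{"ias":[71,87,79,12],"le":87,"q":[99,59,53,32],"xl":{"njp":69,"uip":93,"z":32}}}
After op 8 (remove /nvi/1/2): {"ia":{"q":{"m":12,"rm":77,"x":55},"tg":{"gdg":69,"h":31,"ndm":28,"pe":69}},"nvi":[{"bmt":17,"esu":11,"gh":31},[59,25,7,55],{"f":39,"yv":80}],"qqo":{"ias":[71,87,79,12],"le":87,"q":[99,59,53,32],"xl":{"njp":69,"uip":93,"z":32}}}
After op 9 (add /nvi/1/0 50): {"ia":{"q":{"m":12,"rm":77,"x":55},"tg":{"gdg":69,"h":31,"ndm":28,"pe":69}},"nvi":[{"bmt":17,"esu":11,"gh":31},[50,59,25,7,55],{"f":39,"yv":80}],"qqo":{"ias":[71,87,79,12],"le":87,"q":[99,59,53,32],"xl":{"njp":69,"uip":93,"z":32}}}
After op 10 (replace /nvi 92): {"ia":{"q":{"m":12,"rm":77,"x":55},"tg":{"gdg":69,"h":31,"ndm":28,"pe":69}},"nvi":92,"qqo":{"ias":[71,87,79,12],"le":87,"q":[99,59,53,32],"xl":{"njp":69,"uip":93,"z":32}}}
After op 11 (replace /ia/tg/ndm 23): {"ia":{"q":{"m":12,"rm":77,"x":55},"tg":{"gdg":69,"h":31,"ndm":23,"pe":69}},"nvi":92,"qqo":{"ias":[71,87,79,12],"le":87,"q":[99,59,53,32],"xl":{"njp":69,"uip":93,"z":32}}}
After op 12 (replace /qqo/q/2 1): {"ia":{"q":{"m":12,"rm":77,"x":55},"tg":{"gdg":69,"h":31,"ndm":23,"pe":69}},"nvi":92,"qqo":{"ias":[71,87,79,12],"le":87,"q":[99,59,1,32],"xl":{"njp":69,"uip":93,"z":32}}}
After op 13 (remove /qqo/q): {"ia":{"q":{"m":12,"rm":77,"x":55},"tg":{"gdg":69,"h":31,"ndm":23,"pe":69}},"nvi":92,"qqo":{"ias":[71,87,79,12],"le":87,"xl":{"njp":69,"uip":93,"z":32}}}
After op 14 (add /ia/q/uff 17): {"ia":{"q":{"m":12,"rm":77,"uff":17,"x":55},"tg":{"gdg":69,"h":31,"ndm":23,"pe":69}},"nvi":92,"qqo":{"ias":[71,87,79,12],"le":87,"xl":{"njp":69,"uip":93,"z":32}}}
After op 15 (add /qqo/xl/v 87): {"ia":{"q":{"m":12,"rm":77,"uff":17,"x":55},"tg":{"gdg":69,"h":31,"ndm":23,"pe":69}},"nvi":92,"qqo":{"ias":[71,87,79,12],"le":87,"xl":{"njp":69,"uip":93,"v":87,"z":32}}}
After op 16 (add /ia/q 64): {"ia":{"q":64,"tg":{"gdg":69,"h":31,"ndm":23,"pe":69}},"nvi":92,"qqo":{"ias":[71,87,79,12],"le":87,"xl":{"njp":69,"uip":93,"v":87,"z":32}}}
After op 17 (add /jg 65): {"ia":{"q":64,"tg":{"gdg":69,"h":31,"ndm":23,"pe":69}},"jg":65,"nvi":92,"qqo":{"ias":[71,87,79,12],"le":87,"xl":{"njp":69,"uip":93,"v":87,"z":32}}}
After op 18 (add /qqo/ias/1 91): {"ia":{"q":64,"tg":{"gdg":69,"h":31,"ndm":23,"pe":69}},"jg":65,"nvi":92,"qqo":{"ias":[71,91,87,79,12],"le":87,"xl":{"njp":69,"uip":93,"v":87,"z":32}}}
After op 19 (remove /qqo): {"ia":{"q":64,"tg":{"gdg":69,"h":31,"ndm":23,"pe":69}},"jg":65,"nvi":92}
After op 20 (remove /ia/tg/gdg): {"ia":{"q":64,"tg":{"h":31,"ndm":23,"pe":69}},"jg":65,"nvi":92}
After op 21 (add /ia/zn 73): {"ia":{"q":64,"tg":{"h":31,"ndm":23,"pe":69},"zn":73},"jg":65,"nvi":92}
After op 22 (replace /ia/q 13): {"ia":{"q":13,"tg":{"h":31,"ndm":23,"pe":69},"zn":73},"jg":65,"nvi":92}
After op 23 (replace /nvi 27): {"ia":{"q":13,"tg":{"h":31,"ndm":23,"pe":69},"zn":73},"jg":65,"nvi":27}
After op 24 (replace /ia 47): {"ia":47,"jg":65,"nvi":27}
Value at /nvi: 27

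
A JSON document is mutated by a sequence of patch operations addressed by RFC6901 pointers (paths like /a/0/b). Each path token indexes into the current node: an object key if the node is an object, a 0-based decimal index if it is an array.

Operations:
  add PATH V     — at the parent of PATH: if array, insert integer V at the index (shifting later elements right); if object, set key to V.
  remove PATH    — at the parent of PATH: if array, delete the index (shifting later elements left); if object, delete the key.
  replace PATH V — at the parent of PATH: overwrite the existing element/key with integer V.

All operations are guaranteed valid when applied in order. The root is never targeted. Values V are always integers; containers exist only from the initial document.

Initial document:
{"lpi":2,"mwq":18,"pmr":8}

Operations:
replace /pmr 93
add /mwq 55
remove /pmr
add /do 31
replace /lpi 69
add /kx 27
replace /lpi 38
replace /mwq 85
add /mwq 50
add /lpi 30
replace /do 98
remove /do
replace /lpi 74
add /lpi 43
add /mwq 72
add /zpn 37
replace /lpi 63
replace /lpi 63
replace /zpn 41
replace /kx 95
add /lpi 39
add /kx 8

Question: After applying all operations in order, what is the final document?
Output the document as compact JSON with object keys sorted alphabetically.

Answer: {"kx":8,"lpi":39,"mwq":72,"zpn":41}

Derivation:
After op 1 (replace /pmr 93): {"lpi":2,"mwq":18,"pmr":93}
After op 2 (add /mwq 55): {"lpi":2,"mwq":55,"pmr":93}
After op 3 (remove /pmr): {"lpi":2,"mwq":55}
After op 4 (add /do 31): {"do":31,"lpi":2,"mwq":55}
After op 5 (replace /lpi 69): {"do":31,"lpi":69,"mwq":55}
After op 6 (add /kx 27): {"do":31,"kx":27,"lpi":69,"mwq":55}
After op 7 (replace /lpi 38): {"do":31,"kx":27,"lpi":38,"mwq":55}
After op 8 (replace /mwq 85): {"do":31,"kx":27,"lpi":38,"mwq":85}
After op 9 (add /mwq 50): {"do":31,"kx":27,"lpi":38,"mwq":50}
After op 10 (add /lpi 30): {"do":31,"kx":27,"lpi":30,"mwq":50}
After op 11 (replace /do 98): {"do":98,"kx":27,"lpi":30,"mwq":50}
After op 12 (remove /do): {"kx":27,"lpi":30,"mwq":50}
After op 13 (replace /lpi 74): {"kx":27,"lpi":74,"mwq":50}
After op 14 (add /lpi 43): {"kx":27,"lpi":43,"mwq":50}
After op 15 (add /mwq 72): {"kx":27,"lpi":43,"mwq":72}
After op 16 (add /zpn 37): {"kx":27,"lpi":43,"mwq":72,"zpn":37}
After op 17 (replace /lpi 63): {"kx":27,"lpi":63,"mwq":72,"zpn":37}
After op 18 (replace /lpi 63): {"kx":27,"lpi":63,"mwq":72,"zpn":37}
After op 19 (replace /zpn 41): {"kx":27,"lpi":63,"mwq":72,"zpn":41}
After op 20 (replace /kx 95): {"kx":95,"lpi":63,"mwq":72,"zpn":41}
After op 21 (add /lpi 39): {"kx":95,"lpi":39,"mwq":72,"zpn":41}
After op 22 (add /kx 8): {"kx":8,"lpi":39,"mwq":72,"zpn":41}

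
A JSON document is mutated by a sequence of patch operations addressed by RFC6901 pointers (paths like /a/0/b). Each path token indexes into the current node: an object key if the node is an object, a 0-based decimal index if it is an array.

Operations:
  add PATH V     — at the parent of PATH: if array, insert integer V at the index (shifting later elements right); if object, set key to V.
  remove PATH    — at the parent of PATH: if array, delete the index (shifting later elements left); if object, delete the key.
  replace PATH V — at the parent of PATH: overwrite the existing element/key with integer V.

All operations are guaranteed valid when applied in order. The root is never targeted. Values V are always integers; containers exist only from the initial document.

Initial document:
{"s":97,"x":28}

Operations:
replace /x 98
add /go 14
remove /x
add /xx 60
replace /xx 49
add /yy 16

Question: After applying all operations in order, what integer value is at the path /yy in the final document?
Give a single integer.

Answer: 16

Derivation:
After op 1 (replace /x 98): {"s":97,"x":98}
After op 2 (add /go 14): {"go":14,"s":97,"x":98}
After op 3 (remove /x): {"go":14,"s":97}
After op 4 (add /xx 60): {"go":14,"s":97,"xx":60}
After op 5 (replace /xx 49): {"go":14,"s":97,"xx":49}
After op 6 (add /yy 16): {"go":14,"s":97,"xx":49,"yy":16}
Value at /yy: 16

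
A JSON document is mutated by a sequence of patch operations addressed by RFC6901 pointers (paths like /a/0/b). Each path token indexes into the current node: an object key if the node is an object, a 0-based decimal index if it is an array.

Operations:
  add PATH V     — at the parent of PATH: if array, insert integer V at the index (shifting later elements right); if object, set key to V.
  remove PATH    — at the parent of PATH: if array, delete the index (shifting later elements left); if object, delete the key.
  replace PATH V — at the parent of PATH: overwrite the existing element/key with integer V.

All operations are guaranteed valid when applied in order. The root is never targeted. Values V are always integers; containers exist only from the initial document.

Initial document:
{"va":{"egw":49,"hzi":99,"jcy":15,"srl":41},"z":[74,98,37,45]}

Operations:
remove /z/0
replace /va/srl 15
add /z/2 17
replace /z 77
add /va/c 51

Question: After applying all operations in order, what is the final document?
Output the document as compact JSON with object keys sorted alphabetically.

After op 1 (remove /z/0): {"va":{"egw":49,"hzi":99,"jcy":15,"srl":41},"z":[98,37,45]}
After op 2 (replace /va/srl 15): {"va":{"egw":49,"hzi":99,"jcy":15,"srl":15},"z":[98,37,45]}
After op 3 (add /z/2 17): {"va":{"egw":49,"hzi":99,"jcy":15,"srl":15},"z":[98,37,17,45]}
After op 4 (replace /z 77): {"va":{"egw":49,"hzi":99,"jcy":15,"srl":15},"z":77}
After op 5 (add /va/c 51): {"va":{"c":51,"egw":49,"hzi":99,"jcy":15,"srl":15},"z":77}

Answer: {"va":{"c":51,"egw":49,"hzi":99,"jcy":15,"srl":15},"z":77}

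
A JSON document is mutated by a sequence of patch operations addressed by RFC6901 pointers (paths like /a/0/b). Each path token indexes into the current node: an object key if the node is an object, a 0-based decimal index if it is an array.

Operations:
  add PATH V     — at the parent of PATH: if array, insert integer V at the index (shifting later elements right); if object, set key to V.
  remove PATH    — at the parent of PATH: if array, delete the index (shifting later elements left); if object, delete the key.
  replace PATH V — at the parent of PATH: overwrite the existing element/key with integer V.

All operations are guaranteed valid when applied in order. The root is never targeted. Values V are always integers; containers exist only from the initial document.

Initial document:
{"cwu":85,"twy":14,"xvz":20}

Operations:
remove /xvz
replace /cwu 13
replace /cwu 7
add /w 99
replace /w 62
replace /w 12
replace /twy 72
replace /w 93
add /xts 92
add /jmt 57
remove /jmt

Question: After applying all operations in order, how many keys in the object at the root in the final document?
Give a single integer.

Answer: 4

Derivation:
After op 1 (remove /xvz): {"cwu":85,"twy":14}
After op 2 (replace /cwu 13): {"cwu":13,"twy":14}
After op 3 (replace /cwu 7): {"cwu":7,"twy":14}
After op 4 (add /w 99): {"cwu":7,"twy":14,"w":99}
After op 5 (replace /w 62): {"cwu":7,"twy":14,"w":62}
After op 6 (replace /w 12): {"cwu":7,"twy":14,"w":12}
After op 7 (replace /twy 72): {"cwu":7,"twy":72,"w":12}
After op 8 (replace /w 93): {"cwu":7,"twy":72,"w":93}
After op 9 (add /xts 92): {"cwu":7,"twy":72,"w":93,"xts":92}
After op 10 (add /jmt 57): {"cwu":7,"jmt":57,"twy":72,"w":93,"xts":92}
After op 11 (remove /jmt): {"cwu":7,"twy":72,"w":93,"xts":92}
Size at the root: 4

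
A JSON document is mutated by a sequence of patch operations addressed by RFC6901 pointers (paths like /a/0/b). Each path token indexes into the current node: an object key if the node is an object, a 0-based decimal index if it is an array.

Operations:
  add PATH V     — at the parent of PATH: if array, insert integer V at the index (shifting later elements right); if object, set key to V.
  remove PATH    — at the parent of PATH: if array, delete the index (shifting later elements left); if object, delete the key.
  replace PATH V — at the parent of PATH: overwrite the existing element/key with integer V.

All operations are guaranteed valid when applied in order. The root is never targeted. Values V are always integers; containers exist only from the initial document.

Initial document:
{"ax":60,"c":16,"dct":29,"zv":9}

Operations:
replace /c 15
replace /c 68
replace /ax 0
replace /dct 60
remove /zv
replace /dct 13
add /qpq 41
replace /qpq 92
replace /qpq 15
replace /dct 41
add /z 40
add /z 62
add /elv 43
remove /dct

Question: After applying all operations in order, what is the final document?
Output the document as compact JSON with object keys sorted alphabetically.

Answer: {"ax":0,"c":68,"elv":43,"qpq":15,"z":62}

Derivation:
After op 1 (replace /c 15): {"ax":60,"c":15,"dct":29,"zv":9}
After op 2 (replace /c 68): {"ax":60,"c":68,"dct":29,"zv":9}
After op 3 (replace /ax 0): {"ax":0,"c":68,"dct":29,"zv":9}
After op 4 (replace /dct 60): {"ax":0,"c":68,"dct":60,"zv":9}
After op 5 (remove /zv): {"ax":0,"c":68,"dct":60}
After op 6 (replace /dct 13): {"ax":0,"c":68,"dct":13}
After op 7 (add /qpq 41): {"ax":0,"c":68,"dct":13,"qpq":41}
After op 8 (replace /qpq 92): {"ax":0,"c":68,"dct":13,"qpq":92}
After op 9 (replace /qpq 15): {"ax":0,"c":68,"dct":13,"qpq":15}
After op 10 (replace /dct 41): {"ax":0,"c":68,"dct":41,"qpq":15}
After op 11 (add /z 40): {"ax":0,"c":68,"dct":41,"qpq":15,"z":40}
After op 12 (add /z 62): {"ax":0,"c":68,"dct":41,"qpq":15,"z":62}
After op 13 (add /elv 43): {"ax":0,"c":68,"dct":41,"elv":43,"qpq":15,"z":62}
After op 14 (remove /dct): {"ax":0,"c":68,"elv":43,"qpq":15,"z":62}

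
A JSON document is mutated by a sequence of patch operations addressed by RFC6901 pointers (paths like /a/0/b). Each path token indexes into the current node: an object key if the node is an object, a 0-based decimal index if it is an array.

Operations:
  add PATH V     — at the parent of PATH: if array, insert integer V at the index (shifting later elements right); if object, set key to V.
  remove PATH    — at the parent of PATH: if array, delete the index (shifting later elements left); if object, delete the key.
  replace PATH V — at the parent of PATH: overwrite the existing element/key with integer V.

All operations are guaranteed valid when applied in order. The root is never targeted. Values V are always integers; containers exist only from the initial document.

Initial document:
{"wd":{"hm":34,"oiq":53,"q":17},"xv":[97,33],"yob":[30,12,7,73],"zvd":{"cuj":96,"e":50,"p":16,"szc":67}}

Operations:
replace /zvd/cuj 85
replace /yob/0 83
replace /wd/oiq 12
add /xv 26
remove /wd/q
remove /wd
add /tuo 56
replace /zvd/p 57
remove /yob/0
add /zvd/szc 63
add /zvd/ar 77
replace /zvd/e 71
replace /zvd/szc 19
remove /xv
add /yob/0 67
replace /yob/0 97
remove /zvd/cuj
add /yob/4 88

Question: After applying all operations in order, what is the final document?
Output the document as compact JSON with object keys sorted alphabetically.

Answer: {"tuo":56,"yob":[97,12,7,73,88],"zvd":{"ar":77,"e":71,"p":57,"szc":19}}

Derivation:
After op 1 (replace /zvd/cuj 85): {"wd":{"hm":34,"oiq":53,"q":17},"xv":[97,33],"yob":[30,12,7,73],"zvd":{"cuj":85,"e":50,"p":16,"szc":67}}
After op 2 (replace /yob/0 83): {"wd":{"hm":34,"oiq":53,"q":17},"xv":[97,33],"yob":[83,12,7,73],"zvd":{"cuj":85,"e":50,"p":16,"szc":67}}
After op 3 (replace /wd/oiq 12): {"wd":{"hm":34,"oiq":12,"q":17},"xv":[97,33],"yob":[83,12,7,73],"zvd":{"cuj":85,"e":50,"p":16,"szc":67}}
After op 4 (add /xv 26): {"wd":{"hm":34,"oiq":12,"q":17},"xv":26,"yob":[83,12,7,73],"zvd":{"cuj":85,"e":50,"p":16,"szc":67}}
After op 5 (remove /wd/q): {"wd":{"hm":34,"oiq":12},"xv":26,"yob":[83,12,7,73],"zvd":{"cuj":85,"e":50,"p":16,"szc":67}}
After op 6 (remove /wd): {"xv":26,"yob":[83,12,7,73],"zvd":{"cuj":85,"e":50,"p":16,"szc":67}}
After op 7 (add /tuo 56): {"tuo":56,"xv":26,"yob":[83,12,7,73],"zvd":{"cuj":85,"e":50,"p":16,"szc":67}}
After op 8 (replace /zvd/p 57): {"tuo":56,"xv":26,"yob":[83,12,7,73],"zvd":{"cuj":85,"e":50,"p":57,"szc":67}}
After op 9 (remove /yob/0): {"tuo":56,"xv":26,"yob":[12,7,73],"zvd":{"cuj":85,"e":50,"p":57,"szc":67}}
After op 10 (add /zvd/szc 63): {"tuo":56,"xv":26,"yob":[12,7,73],"zvd":{"cuj":85,"e":50,"p":57,"szc":63}}
After op 11 (add /zvd/ar 77): {"tuo":56,"xv":26,"yob":[12,7,73],"zvd":{"ar":77,"cuj":85,"e":50,"p":57,"szc":63}}
After op 12 (replace /zvd/e 71): {"tuo":56,"xv":26,"yob":[12,7,73],"zvd":{"ar":77,"cuj":85,"e":71,"p":57,"szc":63}}
After op 13 (replace /zvd/szc 19): {"tuo":56,"xv":26,"yob":[12,7,73],"zvd":{"ar":77,"cuj":85,"e":71,"p":57,"szc":19}}
After op 14 (remove /xv): {"tuo":56,"yob":[12,7,73],"zvd":{"ar":77,"cuj":85,"e":71,"p":57,"szc":19}}
After op 15 (add /yob/0 67): {"tuo":56,"yob":[67,12,7,73],"zvd":{"ar":77,"cuj":85,"e":71,"p":57,"szc":19}}
After op 16 (replace /yob/0 97): {"tuo":56,"yob":[97,12,7,73],"zvd":{"ar":77,"cuj":85,"e":71,"p":57,"szc":19}}
After op 17 (remove /zvd/cuj): {"tuo":56,"yob":[97,12,7,73],"zvd":{"ar":77,"e":71,"p":57,"szc":19}}
After op 18 (add /yob/4 88): {"tuo":56,"yob":[97,12,7,73,88],"zvd":{"ar":77,"e":71,"p":57,"szc":19}}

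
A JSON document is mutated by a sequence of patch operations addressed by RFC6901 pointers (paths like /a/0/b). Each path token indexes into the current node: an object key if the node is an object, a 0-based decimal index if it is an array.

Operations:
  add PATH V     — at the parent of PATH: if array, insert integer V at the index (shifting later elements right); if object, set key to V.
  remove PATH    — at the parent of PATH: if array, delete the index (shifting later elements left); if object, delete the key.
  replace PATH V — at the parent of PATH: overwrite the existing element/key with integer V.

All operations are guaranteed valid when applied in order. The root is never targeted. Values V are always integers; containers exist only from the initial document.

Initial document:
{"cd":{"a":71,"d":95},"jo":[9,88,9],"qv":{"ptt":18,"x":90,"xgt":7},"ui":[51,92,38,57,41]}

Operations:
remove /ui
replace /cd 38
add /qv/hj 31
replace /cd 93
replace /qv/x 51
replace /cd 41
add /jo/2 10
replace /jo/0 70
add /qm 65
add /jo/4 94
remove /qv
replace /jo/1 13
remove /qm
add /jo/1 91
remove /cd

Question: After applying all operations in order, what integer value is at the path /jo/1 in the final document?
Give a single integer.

Answer: 91

Derivation:
After op 1 (remove /ui): {"cd":{"a":71,"d":95},"jo":[9,88,9],"qv":{"ptt":18,"x":90,"xgt":7}}
After op 2 (replace /cd 38): {"cd":38,"jo":[9,88,9],"qv":{"ptt":18,"x":90,"xgt":7}}
After op 3 (add /qv/hj 31): {"cd":38,"jo":[9,88,9],"qv":{"hj":31,"ptt":18,"x":90,"xgt":7}}
After op 4 (replace /cd 93): {"cd":93,"jo":[9,88,9],"qv":{"hj":31,"ptt":18,"x":90,"xgt":7}}
After op 5 (replace /qv/x 51): {"cd":93,"jo":[9,88,9],"qv":{"hj":31,"ptt":18,"x":51,"xgt":7}}
After op 6 (replace /cd 41): {"cd":41,"jo":[9,88,9],"qv":{"hj":31,"ptt":18,"x":51,"xgt":7}}
After op 7 (add /jo/2 10): {"cd":41,"jo":[9,88,10,9],"qv":{"hj":31,"ptt":18,"x":51,"xgt":7}}
After op 8 (replace /jo/0 70): {"cd":41,"jo":[70,88,10,9],"qv":{"hj":31,"ptt":18,"x":51,"xgt":7}}
After op 9 (add /qm 65): {"cd":41,"jo":[70,88,10,9],"qm":65,"qv":{"hj":31,"ptt":18,"x":51,"xgt":7}}
After op 10 (add /jo/4 94): {"cd":41,"jo":[70,88,10,9,94],"qm":65,"qv":{"hj":31,"ptt":18,"x":51,"xgt":7}}
After op 11 (remove /qv): {"cd":41,"jo":[70,88,10,9,94],"qm":65}
After op 12 (replace /jo/1 13): {"cd":41,"jo":[70,13,10,9,94],"qm":65}
After op 13 (remove /qm): {"cd":41,"jo":[70,13,10,9,94]}
After op 14 (add /jo/1 91): {"cd":41,"jo":[70,91,13,10,9,94]}
After op 15 (remove /cd): {"jo":[70,91,13,10,9,94]}
Value at /jo/1: 91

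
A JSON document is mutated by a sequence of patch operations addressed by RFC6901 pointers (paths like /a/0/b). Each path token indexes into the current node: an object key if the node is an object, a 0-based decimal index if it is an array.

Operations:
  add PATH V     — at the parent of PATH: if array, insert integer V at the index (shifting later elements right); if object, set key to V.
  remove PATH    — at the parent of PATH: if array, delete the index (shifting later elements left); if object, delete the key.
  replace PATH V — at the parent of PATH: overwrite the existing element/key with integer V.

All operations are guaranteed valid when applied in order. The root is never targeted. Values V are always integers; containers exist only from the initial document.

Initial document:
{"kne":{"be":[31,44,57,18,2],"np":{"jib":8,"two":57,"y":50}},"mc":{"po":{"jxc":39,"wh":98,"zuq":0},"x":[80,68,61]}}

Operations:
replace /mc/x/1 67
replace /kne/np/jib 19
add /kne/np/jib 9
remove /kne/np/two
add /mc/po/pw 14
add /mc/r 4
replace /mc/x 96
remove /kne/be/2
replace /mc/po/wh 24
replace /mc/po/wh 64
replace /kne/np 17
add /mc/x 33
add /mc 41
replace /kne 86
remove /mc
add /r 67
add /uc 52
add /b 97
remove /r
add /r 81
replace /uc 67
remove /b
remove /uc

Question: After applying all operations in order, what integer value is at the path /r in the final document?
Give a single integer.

Answer: 81

Derivation:
After op 1 (replace /mc/x/1 67): {"kne":{"be":[31,44,57,18,2],"np":{"jib":8,"two":57,"y":50}},"mc":{"po":{"jxc":39,"wh":98,"zuq":0},"x":[80,67,61]}}
After op 2 (replace /kne/np/jib 19): {"kne":{"be":[31,44,57,18,2],"np":{"jib":19,"two":57,"y":50}},"mc":{"po":{"jxc":39,"wh":98,"zuq":0},"x":[80,67,61]}}
After op 3 (add /kne/np/jib 9): {"kne":{"be":[31,44,57,18,2],"np":{"jib":9,"two":57,"y":50}},"mc":{"po":{"jxc":39,"wh":98,"zuq":0},"x":[80,67,61]}}
After op 4 (remove /kne/np/two): {"kne":{"be":[31,44,57,18,2],"np":{"jib":9,"y":50}},"mc":{"po":{"jxc":39,"wh":98,"zuq":0},"x":[80,67,61]}}
After op 5 (add /mc/po/pw 14): {"kne":{"be":[31,44,57,18,2],"np":{"jib":9,"y":50}},"mc":{"po":{"jxc":39,"pw":14,"wh":98,"zuq":0},"x":[80,67,61]}}
After op 6 (add /mc/r 4): {"kne":{"be":[31,44,57,18,2],"np":{"jib":9,"y":50}},"mc":{"po":{"jxc":39,"pw":14,"wh":98,"zuq":0},"r":4,"x":[80,67,61]}}
After op 7 (replace /mc/x 96): {"kne":{"be":[31,44,57,18,2],"np":{"jib":9,"y":50}},"mc":{"po":{"jxc":39,"pw":14,"wh":98,"zuq":0},"r":4,"x":96}}
After op 8 (remove /kne/be/2): {"kne":{"be":[31,44,18,2],"np":{"jib":9,"y":50}},"mc":{"po":{"jxc":39,"pw":14,"wh":98,"zuq":0},"r":4,"x":96}}
After op 9 (replace /mc/po/wh 24): {"kne":{"be":[31,44,18,2],"np":{"jib":9,"y":50}},"mc":{"po":{"jxc":39,"pw":14,"wh":24,"zuq":0},"r":4,"x":96}}
After op 10 (replace /mc/po/wh 64): {"kne":{"be":[31,44,18,2],"np":{"jib":9,"y":50}},"mc":{"po":{"jxc":39,"pw":14,"wh":64,"zuq":0},"r":4,"x":96}}
After op 11 (replace /kne/np 17): {"kne":{"be":[31,44,18,2],"np":17},"mc":{"po":{"jxc":39,"pw":14,"wh":64,"zuq":0},"r":4,"x":96}}
After op 12 (add /mc/x 33): {"kne":{"be":[31,44,18,2],"np":17},"mc":{"po":{"jxc":39,"pw":14,"wh":64,"zuq":0},"r":4,"x":33}}
After op 13 (add /mc 41): {"kne":{"be":[31,44,18,2],"np":17},"mc":41}
After op 14 (replace /kne 86): {"kne":86,"mc":41}
After op 15 (remove /mc): {"kne":86}
After op 16 (add /r 67): {"kne":86,"r":67}
After op 17 (add /uc 52): {"kne":86,"r":67,"uc":52}
After op 18 (add /b 97): {"b":97,"kne":86,"r":67,"uc":52}
After op 19 (remove /r): {"b":97,"kne":86,"uc":52}
After op 20 (add /r 81): {"b":97,"kne":86,"r":81,"uc":52}
After op 21 (replace /uc 67): {"b":97,"kne":86,"r":81,"uc":67}
After op 22 (remove /b): {"kne":86,"r":81,"uc":67}
After op 23 (remove /uc): {"kne":86,"r":81}
Value at /r: 81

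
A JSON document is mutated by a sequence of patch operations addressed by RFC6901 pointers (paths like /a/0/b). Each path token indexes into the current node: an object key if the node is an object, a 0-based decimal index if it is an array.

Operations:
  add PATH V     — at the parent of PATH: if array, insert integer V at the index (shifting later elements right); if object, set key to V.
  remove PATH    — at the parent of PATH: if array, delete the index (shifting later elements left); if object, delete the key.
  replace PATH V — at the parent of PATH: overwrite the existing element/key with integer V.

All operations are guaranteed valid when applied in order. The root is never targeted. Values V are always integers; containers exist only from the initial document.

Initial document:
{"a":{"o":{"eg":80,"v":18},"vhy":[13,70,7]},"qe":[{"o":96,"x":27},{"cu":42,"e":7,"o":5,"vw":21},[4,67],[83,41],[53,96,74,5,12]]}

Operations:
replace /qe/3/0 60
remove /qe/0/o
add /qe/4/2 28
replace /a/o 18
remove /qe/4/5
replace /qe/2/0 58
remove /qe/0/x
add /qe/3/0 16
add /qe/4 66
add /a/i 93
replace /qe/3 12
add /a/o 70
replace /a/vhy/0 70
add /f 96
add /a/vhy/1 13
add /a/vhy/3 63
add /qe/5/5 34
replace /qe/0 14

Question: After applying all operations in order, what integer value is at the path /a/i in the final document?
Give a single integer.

Answer: 93

Derivation:
After op 1 (replace /qe/3/0 60): {"a":{"o":{"eg":80,"v":18},"vhy":[13,70,7]},"qe":[{"o":96,"x":27},{"cu":42,"e":7,"o":5,"vw":21},[4,67],[60,41],[53,96,74,5,12]]}
After op 2 (remove /qe/0/o): {"a":{"o":{"eg":80,"v":18},"vhy":[13,70,7]},"qe":[{"x":27},{"cu":42,"e":7,"o":5,"vw":21},[4,67],[60,41],[53,96,74,5,12]]}
After op 3 (add /qe/4/2 28): {"a":{"o":{"eg":80,"v":18},"vhy":[13,70,7]},"qe":[{"x":27},{"cu":42,"e":7,"o":5,"vw":21},[4,67],[60,41],[53,96,28,74,5,12]]}
After op 4 (replace /a/o 18): {"a":{"o":18,"vhy":[13,70,7]},"qe":[{"x":27},{"cu":42,"e":7,"o":5,"vw":21},[4,67],[60,41],[53,96,28,74,5,12]]}
After op 5 (remove /qe/4/5): {"a":{"o":18,"vhy":[13,70,7]},"qe":[{"x":27},{"cu":42,"e":7,"o":5,"vw":21},[4,67],[60,41],[53,96,28,74,5]]}
After op 6 (replace /qe/2/0 58): {"a":{"o":18,"vhy":[13,70,7]},"qe":[{"x":27},{"cu":42,"e":7,"o":5,"vw":21},[58,67],[60,41],[53,96,28,74,5]]}
After op 7 (remove /qe/0/x): {"a":{"o":18,"vhy":[13,70,7]},"qe":[{},{"cu":42,"e":7,"o":5,"vw":21},[58,67],[60,41],[53,96,28,74,5]]}
After op 8 (add /qe/3/0 16): {"a":{"o":18,"vhy":[13,70,7]},"qe":[{},{"cu":42,"e":7,"o":5,"vw":21},[58,67],[16,60,41],[53,96,28,74,5]]}
After op 9 (add /qe/4 66): {"a":{"o":18,"vhy":[13,70,7]},"qe":[{},{"cu":42,"e":7,"o":5,"vw":21},[58,67],[16,60,41],66,[53,96,28,74,5]]}
After op 10 (add /a/i 93): {"a":{"i":93,"o":18,"vhy":[13,70,7]},"qe":[{},{"cu":42,"e":7,"o":5,"vw":21},[58,67],[16,60,41],66,[53,96,28,74,5]]}
After op 11 (replace /qe/3 12): {"a":{"i":93,"o":18,"vhy":[13,70,7]},"qe":[{},{"cu":42,"e":7,"o":5,"vw":21},[58,67],12,66,[53,96,28,74,5]]}
After op 12 (add /a/o 70): {"a":{"i":93,"o":70,"vhy":[13,70,7]},"qe":[{},{"cu":42,"e":7,"o":5,"vw":21},[58,67],12,66,[53,96,28,74,5]]}
After op 13 (replace /a/vhy/0 70): {"a":{"i":93,"o":70,"vhy":[70,70,7]},"qe":[{},{"cu":42,"e":7,"o":5,"vw":21},[58,67],12,66,[53,96,28,74,5]]}
After op 14 (add /f 96): {"a":{"i":93,"o":70,"vhy":[70,70,7]},"f":96,"qe":[{},{"cu":42,"e":7,"o":5,"vw":21},[58,67],12,66,[53,96,28,74,5]]}
After op 15 (add /a/vhy/1 13): {"a":{"i":93,"o":70,"vhy":[70,13,70,7]},"f":96,"qe":[{},{"cu":42,"e":7,"o":5,"vw":21},[58,67],12,66,[53,96,28,74,5]]}
After op 16 (add /a/vhy/3 63): {"a":{"i":93,"o":70,"vhy":[70,13,70,63,7]},"f":96,"qe":[{},{"cu":42,"e":7,"o":5,"vw":21},[58,67],12,66,[53,96,28,74,5]]}
After op 17 (add /qe/5/5 34): {"a":{"i":93,"o":70,"vhy":[70,13,70,63,7]},"f":96,"qe":[{},{"cu":42,"e":7,"o":5,"vw":21},[58,67],12,66,[53,96,28,74,5,34]]}
After op 18 (replace /qe/0 14): {"a":{"i":93,"o":70,"vhy":[70,13,70,63,7]},"f":96,"qe":[14,{"cu":42,"e":7,"o":5,"vw":21},[58,67],12,66,[53,96,28,74,5,34]]}
Value at /a/i: 93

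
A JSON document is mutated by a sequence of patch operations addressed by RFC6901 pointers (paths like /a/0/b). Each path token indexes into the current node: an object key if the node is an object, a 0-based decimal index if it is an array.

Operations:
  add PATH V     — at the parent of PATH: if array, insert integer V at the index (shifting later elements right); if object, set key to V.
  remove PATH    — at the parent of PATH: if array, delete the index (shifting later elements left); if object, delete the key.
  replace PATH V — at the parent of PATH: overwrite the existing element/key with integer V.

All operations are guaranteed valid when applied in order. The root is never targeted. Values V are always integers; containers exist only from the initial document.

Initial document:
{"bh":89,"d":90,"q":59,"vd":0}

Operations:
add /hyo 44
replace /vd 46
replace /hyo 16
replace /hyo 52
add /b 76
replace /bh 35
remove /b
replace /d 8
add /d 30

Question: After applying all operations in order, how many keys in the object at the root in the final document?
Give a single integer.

After op 1 (add /hyo 44): {"bh":89,"d":90,"hyo":44,"q":59,"vd":0}
After op 2 (replace /vd 46): {"bh":89,"d":90,"hyo":44,"q":59,"vd":46}
After op 3 (replace /hyo 16): {"bh":89,"d":90,"hyo":16,"q":59,"vd":46}
After op 4 (replace /hyo 52): {"bh":89,"d":90,"hyo":52,"q":59,"vd":46}
After op 5 (add /b 76): {"b":76,"bh":89,"d":90,"hyo":52,"q":59,"vd":46}
After op 6 (replace /bh 35): {"b":76,"bh":35,"d":90,"hyo":52,"q":59,"vd":46}
After op 7 (remove /b): {"bh":35,"d":90,"hyo":52,"q":59,"vd":46}
After op 8 (replace /d 8): {"bh":35,"d":8,"hyo":52,"q":59,"vd":46}
After op 9 (add /d 30): {"bh":35,"d":30,"hyo":52,"q":59,"vd":46}
Size at the root: 5

Answer: 5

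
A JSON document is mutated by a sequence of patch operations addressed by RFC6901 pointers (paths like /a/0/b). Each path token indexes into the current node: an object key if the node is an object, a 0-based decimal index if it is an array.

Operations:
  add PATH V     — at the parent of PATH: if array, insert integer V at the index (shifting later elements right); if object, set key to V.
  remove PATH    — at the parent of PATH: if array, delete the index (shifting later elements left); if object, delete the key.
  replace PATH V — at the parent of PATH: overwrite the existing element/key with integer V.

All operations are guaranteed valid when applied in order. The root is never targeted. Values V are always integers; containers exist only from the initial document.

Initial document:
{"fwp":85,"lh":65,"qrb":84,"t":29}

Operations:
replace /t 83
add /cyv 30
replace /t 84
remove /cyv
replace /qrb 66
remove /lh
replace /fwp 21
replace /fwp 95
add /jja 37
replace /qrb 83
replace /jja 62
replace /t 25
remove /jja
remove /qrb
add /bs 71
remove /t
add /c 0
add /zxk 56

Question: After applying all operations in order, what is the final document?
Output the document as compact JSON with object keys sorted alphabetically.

After op 1 (replace /t 83): {"fwp":85,"lh":65,"qrb":84,"t":83}
After op 2 (add /cyv 30): {"cyv":30,"fwp":85,"lh":65,"qrb":84,"t":83}
After op 3 (replace /t 84): {"cyv":30,"fwp":85,"lh":65,"qrb":84,"t":84}
After op 4 (remove /cyv): {"fwp":85,"lh":65,"qrb":84,"t":84}
After op 5 (replace /qrb 66): {"fwp":85,"lh":65,"qrb":66,"t":84}
After op 6 (remove /lh): {"fwp":85,"qrb":66,"t":84}
After op 7 (replace /fwp 21): {"fwp":21,"qrb":66,"t":84}
After op 8 (replace /fwp 95): {"fwp":95,"qrb":66,"t":84}
After op 9 (add /jja 37): {"fwp":95,"jja":37,"qrb":66,"t":84}
After op 10 (replace /qrb 83): {"fwp":95,"jja":37,"qrb":83,"t":84}
After op 11 (replace /jja 62): {"fwp":95,"jja":62,"qrb":83,"t":84}
After op 12 (replace /t 25): {"fwp":95,"jja":62,"qrb":83,"t":25}
After op 13 (remove /jja): {"fwp":95,"qrb":83,"t":25}
After op 14 (remove /qrb): {"fwp":95,"t":25}
After op 15 (add /bs 71): {"bs":71,"fwp":95,"t":25}
After op 16 (remove /t): {"bs":71,"fwp":95}
After op 17 (add /c 0): {"bs":71,"c":0,"fwp":95}
After op 18 (add /zxk 56): {"bs":71,"c":0,"fwp":95,"zxk":56}

Answer: {"bs":71,"c":0,"fwp":95,"zxk":56}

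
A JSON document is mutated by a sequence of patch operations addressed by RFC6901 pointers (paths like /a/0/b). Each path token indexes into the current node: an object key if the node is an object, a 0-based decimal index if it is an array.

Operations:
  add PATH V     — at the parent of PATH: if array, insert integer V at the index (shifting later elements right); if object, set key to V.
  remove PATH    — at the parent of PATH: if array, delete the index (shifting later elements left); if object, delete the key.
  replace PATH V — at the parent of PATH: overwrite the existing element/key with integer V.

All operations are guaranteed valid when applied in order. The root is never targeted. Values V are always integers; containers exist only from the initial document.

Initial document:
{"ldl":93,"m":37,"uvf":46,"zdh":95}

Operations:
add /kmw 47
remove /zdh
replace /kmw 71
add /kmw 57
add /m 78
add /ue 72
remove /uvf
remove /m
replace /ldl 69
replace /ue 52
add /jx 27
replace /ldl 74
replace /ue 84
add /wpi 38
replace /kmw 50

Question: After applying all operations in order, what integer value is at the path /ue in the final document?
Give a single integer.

After op 1 (add /kmw 47): {"kmw":47,"ldl":93,"m":37,"uvf":46,"zdh":95}
After op 2 (remove /zdh): {"kmw":47,"ldl":93,"m":37,"uvf":46}
After op 3 (replace /kmw 71): {"kmw":71,"ldl":93,"m":37,"uvf":46}
After op 4 (add /kmw 57): {"kmw":57,"ldl":93,"m":37,"uvf":46}
After op 5 (add /m 78): {"kmw":57,"ldl":93,"m":78,"uvf":46}
After op 6 (add /ue 72): {"kmw":57,"ldl":93,"m":78,"ue":72,"uvf":46}
After op 7 (remove /uvf): {"kmw":57,"ldl":93,"m":78,"ue":72}
After op 8 (remove /m): {"kmw":57,"ldl":93,"ue":72}
After op 9 (replace /ldl 69): {"kmw":57,"ldl":69,"ue":72}
After op 10 (replace /ue 52): {"kmw":57,"ldl":69,"ue":52}
After op 11 (add /jx 27): {"jx":27,"kmw":57,"ldl":69,"ue":52}
After op 12 (replace /ldl 74): {"jx":27,"kmw":57,"ldl":74,"ue":52}
After op 13 (replace /ue 84): {"jx":27,"kmw":57,"ldl":74,"ue":84}
After op 14 (add /wpi 38): {"jx":27,"kmw":57,"ldl":74,"ue":84,"wpi":38}
After op 15 (replace /kmw 50): {"jx":27,"kmw":50,"ldl":74,"ue":84,"wpi":38}
Value at /ue: 84

Answer: 84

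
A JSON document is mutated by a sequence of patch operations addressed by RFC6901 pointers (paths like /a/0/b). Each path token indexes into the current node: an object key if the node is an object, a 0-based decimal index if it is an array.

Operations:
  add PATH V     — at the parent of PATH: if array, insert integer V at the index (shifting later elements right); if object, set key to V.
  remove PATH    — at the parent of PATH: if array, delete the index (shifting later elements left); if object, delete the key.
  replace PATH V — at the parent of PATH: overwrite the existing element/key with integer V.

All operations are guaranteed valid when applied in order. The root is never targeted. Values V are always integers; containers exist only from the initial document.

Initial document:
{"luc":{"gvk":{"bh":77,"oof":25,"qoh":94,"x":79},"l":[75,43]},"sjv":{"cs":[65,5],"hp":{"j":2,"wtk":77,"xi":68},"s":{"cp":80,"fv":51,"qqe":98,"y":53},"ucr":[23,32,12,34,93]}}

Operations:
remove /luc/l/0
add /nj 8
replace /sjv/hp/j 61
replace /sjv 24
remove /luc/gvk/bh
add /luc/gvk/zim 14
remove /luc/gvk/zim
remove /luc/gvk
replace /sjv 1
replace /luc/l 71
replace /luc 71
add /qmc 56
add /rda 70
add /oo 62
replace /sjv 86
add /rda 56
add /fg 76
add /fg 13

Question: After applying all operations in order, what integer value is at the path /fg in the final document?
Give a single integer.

Answer: 13

Derivation:
After op 1 (remove /luc/l/0): {"luc":{"gvk":{"bh":77,"oof":25,"qoh":94,"x":79},"l":[43]},"sjv":{"cs":[65,5],"hp":{"j":2,"wtk":77,"xi":68},"s":{"cp":80,"fv":51,"qqe":98,"y":53},"ucr":[23,32,12,34,93]}}
After op 2 (add /nj 8): {"luc":{"gvk":{"bh":77,"oof":25,"qoh":94,"x":79},"l":[43]},"nj":8,"sjv":{"cs":[65,5],"hp":{"j":2,"wtk":77,"xi":68},"s":{"cp":80,"fv":51,"qqe":98,"y":53},"ucr":[23,32,12,34,93]}}
After op 3 (replace /sjv/hp/j 61): {"luc":{"gvk":{"bh":77,"oof":25,"qoh":94,"x":79},"l":[43]},"nj":8,"sjv":{"cs":[65,5],"hp":{"j":61,"wtk":77,"xi":68},"s":{"cp":80,"fv":51,"qqe":98,"y":53},"ucr":[23,32,12,34,93]}}
After op 4 (replace /sjv 24): {"luc":{"gvk":{"bh":77,"oof":25,"qoh":94,"x":79},"l":[43]},"nj":8,"sjv":24}
After op 5 (remove /luc/gvk/bh): {"luc":{"gvk":{"oof":25,"qoh":94,"x":79},"l":[43]},"nj":8,"sjv":24}
After op 6 (add /luc/gvk/zim 14): {"luc":{"gvk":{"oof":25,"qoh":94,"x":79,"zim":14},"l":[43]},"nj":8,"sjv":24}
After op 7 (remove /luc/gvk/zim): {"luc":{"gvk":{"oof":25,"qoh":94,"x":79},"l":[43]},"nj":8,"sjv":24}
After op 8 (remove /luc/gvk): {"luc":{"l":[43]},"nj":8,"sjv":24}
After op 9 (replace /sjv 1): {"luc":{"l":[43]},"nj":8,"sjv":1}
After op 10 (replace /luc/l 71): {"luc":{"l":71},"nj":8,"sjv":1}
After op 11 (replace /luc 71): {"luc":71,"nj":8,"sjv":1}
After op 12 (add /qmc 56): {"luc":71,"nj":8,"qmc":56,"sjv":1}
After op 13 (add /rda 70): {"luc":71,"nj":8,"qmc":56,"rda":70,"sjv":1}
After op 14 (add /oo 62): {"luc":71,"nj":8,"oo":62,"qmc":56,"rda":70,"sjv":1}
After op 15 (replace /sjv 86): {"luc":71,"nj":8,"oo":62,"qmc":56,"rda":70,"sjv":86}
After op 16 (add /rda 56): {"luc":71,"nj":8,"oo":62,"qmc":56,"rda":56,"sjv":86}
After op 17 (add /fg 76): {"fg":76,"luc":71,"nj":8,"oo":62,"qmc":56,"rda":56,"sjv":86}
After op 18 (add /fg 13): {"fg":13,"luc":71,"nj":8,"oo":62,"qmc":56,"rda":56,"sjv":86}
Value at /fg: 13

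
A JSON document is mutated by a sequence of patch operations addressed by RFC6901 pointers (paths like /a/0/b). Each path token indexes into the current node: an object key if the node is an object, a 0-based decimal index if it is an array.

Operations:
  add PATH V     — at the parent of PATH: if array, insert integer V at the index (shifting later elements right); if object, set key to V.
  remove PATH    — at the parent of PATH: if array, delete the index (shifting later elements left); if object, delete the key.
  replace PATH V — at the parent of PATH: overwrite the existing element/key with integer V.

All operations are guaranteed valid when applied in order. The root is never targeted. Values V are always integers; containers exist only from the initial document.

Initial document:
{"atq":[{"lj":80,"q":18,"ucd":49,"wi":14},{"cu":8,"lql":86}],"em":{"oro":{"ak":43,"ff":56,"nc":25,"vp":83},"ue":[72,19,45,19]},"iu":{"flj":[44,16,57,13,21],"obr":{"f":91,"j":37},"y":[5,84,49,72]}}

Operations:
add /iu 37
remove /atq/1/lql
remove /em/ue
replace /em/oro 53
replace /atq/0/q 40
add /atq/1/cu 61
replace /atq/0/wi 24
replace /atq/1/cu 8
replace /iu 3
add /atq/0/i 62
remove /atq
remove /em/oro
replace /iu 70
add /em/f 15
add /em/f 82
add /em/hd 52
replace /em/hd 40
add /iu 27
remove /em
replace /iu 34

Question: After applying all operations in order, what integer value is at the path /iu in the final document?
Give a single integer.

Answer: 34

Derivation:
After op 1 (add /iu 37): {"atq":[{"lj":80,"q":18,"ucd":49,"wi":14},{"cu":8,"lql":86}],"em":{"oro":{"ak":43,"ff":56,"nc":25,"vp":83},"ue":[72,19,45,19]},"iu":37}
After op 2 (remove /atq/1/lql): {"atq":[{"lj":80,"q":18,"ucd":49,"wi":14},{"cu":8}],"em":{"oro":{"ak":43,"ff":56,"nc":25,"vp":83},"ue":[72,19,45,19]},"iu":37}
After op 3 (remove /em/ue): {"atq":[{"lj":80,"q":18,"ucd":49,"wi":14},{"cu":8}],"em":{"oro":{"ak":43,"ff":56,"nc":25,"vp":83}},"iu":37}
After op 4 (replace /em/oro 53): {"atq":[{"lj":80,"q":18,"ucd":49,"wi":14},{"cu":8}],"em":{"oro":53},"iu":37}
After op 5 (replace /atq/0/q 40): {"atq":[{"lj":80,"q":40,"ucd":49,"wi":14},{"cu":8}],"em":{"oro":53},"iu":37}
After op 6 (add /atq/1/cu 61): {"atq":[{"lj":80,"q":40,"ucd":49,"wi":14},{"cu":61}],"em":{"oro":53},"iu":37}
After op 7 (replace /atq/0/wi 24): {"atq":[{"lj":80,"q":40,"ucd":49,"wi":24},{"cu":61}],"em":{"oro":53},"iu":37}
After op 8 (replace /atq/1/cu 8): {"atq":[{"lj":80,"q":40,"ucd":49,"wi":24},{"cu":8}],"em":{"oro":53},"iu":37}
After op 9 (replace /iu 3): {"atq":[{"lj":80,"q":40,"ucd":49,"wi":24},{"cu":8}],"em":{"oro":53},"iu":3}
After op 10 (add /atq/0/i 62): {"atq":[{"i":62,"lj":80,"q":40,"ucd":49,"wi":24},{"cu":8}],"em":{"oro":53},"iu":3}
After op 11 (remove /atq): {"em":{"oro":53},"iu":3}
After op 12 (remove /em/oro): {"em":{},"iu":3}
After op 13 (replace /iu 70): {"em":{},"iu":70}
After op 14 (add /em/f 15): {"em":{"f":15},"iu":70}
After op 15 (add /em/f 82): {"em":{"f":82},"iu":70}
After op 16 (add /em/hd 52): {"em":{"f":82,"hd":52},"iu":70}
After op 17 (replace /em/hd 40): {"em":{"f":82,"hd":40},"iu":70}
After op 18 (add /iu 27): {"em":{"f":82,"hd":40},"iu":27}
After op 19 (remove /em): {"iu":27}
After op 20 (replace /iu 34): {"iu":34}
Value at /iu: 34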